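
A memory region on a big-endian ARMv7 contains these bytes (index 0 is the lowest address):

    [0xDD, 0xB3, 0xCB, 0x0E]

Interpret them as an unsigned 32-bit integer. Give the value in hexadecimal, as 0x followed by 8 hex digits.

Big-endian stores the most-significant byte at the lowest address.
The bytes are already most-significant first: 0xDDB3CB0E.

0xDDB3CB0E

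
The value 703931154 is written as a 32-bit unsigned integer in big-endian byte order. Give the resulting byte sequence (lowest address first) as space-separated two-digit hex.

29 F5 23 12

703931154 in hexadecimal, padded to 32 bits, is 0x29F52312.
Split into bytes (most-significant first): 29 F5 23 12.
In big-endian order the high byte comes first in memory.
So the memory order matches the most-significant-first order: 29 F5 23 12.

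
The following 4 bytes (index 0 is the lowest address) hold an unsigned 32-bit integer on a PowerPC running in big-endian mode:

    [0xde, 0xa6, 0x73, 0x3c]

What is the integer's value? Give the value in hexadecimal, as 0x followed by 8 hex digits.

In big-endian order the high byte comes first in memory.
The bytes are already most-significant first: 0xDEA6733C.

0xDEA6733C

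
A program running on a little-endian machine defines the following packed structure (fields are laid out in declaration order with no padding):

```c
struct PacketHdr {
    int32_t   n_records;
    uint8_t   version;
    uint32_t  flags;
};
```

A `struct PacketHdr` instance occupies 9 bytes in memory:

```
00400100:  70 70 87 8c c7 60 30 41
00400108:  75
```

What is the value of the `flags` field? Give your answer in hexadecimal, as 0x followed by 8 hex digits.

`flags` follows `n_records` (4 B), `version` (1 B), so it starts at offset 4 + 1 = 5 and occupies 4 bytes.
Bytes at offsets 5..8: 60 30 41 75.
Little-endian: lowest address holds the least-significant byte.
Reassemble most-significant byte first: 75 41 30 60 → 0x75413060.

0x75413060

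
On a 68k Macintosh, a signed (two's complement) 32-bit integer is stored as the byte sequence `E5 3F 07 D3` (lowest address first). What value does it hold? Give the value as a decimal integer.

In big-endian order the high byte comes first in memory.
The bytes are already most-significant first: 0xE53F07D3.
Top bit is set, so as a signed 32-bit value this is 0xE53F07D3 − 2^32 = -448854061.

-448854061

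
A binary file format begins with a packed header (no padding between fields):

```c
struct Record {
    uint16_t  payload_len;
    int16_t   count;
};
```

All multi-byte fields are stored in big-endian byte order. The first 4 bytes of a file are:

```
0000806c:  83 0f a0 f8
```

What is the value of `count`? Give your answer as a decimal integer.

`count` follows `payload_len` (2 bytes), so it starts at byte offset 2 and occupies 2 bytes.
Bytes at offsets 2..3: A0 F8.
Big-endian stores the most-significant byte at the lowest address.
The bytes are already most-significant first: 0xA0F8.
Top bit is set, so as a signed 16-bit value this is 0xA0F8 − 2^16 = -24328.

-24328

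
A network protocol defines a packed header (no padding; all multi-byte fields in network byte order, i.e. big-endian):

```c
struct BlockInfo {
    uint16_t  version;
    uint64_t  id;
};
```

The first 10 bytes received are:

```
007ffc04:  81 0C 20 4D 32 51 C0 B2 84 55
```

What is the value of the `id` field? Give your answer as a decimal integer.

`id` follows `version` (2 bytes), so it starts at byte offset 2 and occupies 8 bytes.
Bytes at offsets 2..9: 20 4D 32 51 C0 B2 84 55.
Big-endian: lowest address holds the most-significant byte.
The bytes are already most-significant first: 0x204D3251C0B28455.
0x204D3251C0B28455 = 2327571909127078997.

2327571909127078997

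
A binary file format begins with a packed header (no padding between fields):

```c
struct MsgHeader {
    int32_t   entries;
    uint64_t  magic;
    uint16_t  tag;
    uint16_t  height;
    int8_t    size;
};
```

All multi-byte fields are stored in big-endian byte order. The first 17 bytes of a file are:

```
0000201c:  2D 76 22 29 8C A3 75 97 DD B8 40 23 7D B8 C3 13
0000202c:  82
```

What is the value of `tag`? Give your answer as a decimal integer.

`tag` follows `entries` (4 B), `magic` (8 B), so it starts at offset 4 + 8 = 12 and occupies 2 bytes.
Bytes at offsets 12..13: 7D B8.
In big-endian order the high byte comes first in memory.
The bytes are already most-significant first: 0x7DB8.
0x7DB8 = 32184.

32184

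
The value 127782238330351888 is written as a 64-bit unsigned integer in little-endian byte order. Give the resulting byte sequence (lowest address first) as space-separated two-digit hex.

127782238330351888 in hexadecimal, padded to 64 bits, is 0x01C5F944CC48F110.
Split into bytes (most-significant first): 01 C5 F9 44 CC 48 F1 10.
Little-endian stores the least-significant byte at the lowest address.
So at ascending addresses the bytes are 10 F1 48 CC 44 F9 C5 01.

10 F1 48 CC 44 F9 C5 01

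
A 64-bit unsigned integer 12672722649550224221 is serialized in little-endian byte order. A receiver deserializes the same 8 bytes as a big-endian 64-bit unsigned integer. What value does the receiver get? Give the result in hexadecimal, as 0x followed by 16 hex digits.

0x5DFB7C571B8EDEAF

12672722649550224221 in 64-bit hexadecimal is 0xAFDE8E1B577CFB5D.
Stored little-endian, the bytes at ascending addresses are 5D FB 7C 57 1B 8E DE AF.
Read back as big-endian, the last byte is least significant, giving 0x5DFB7C571B8EDEAF.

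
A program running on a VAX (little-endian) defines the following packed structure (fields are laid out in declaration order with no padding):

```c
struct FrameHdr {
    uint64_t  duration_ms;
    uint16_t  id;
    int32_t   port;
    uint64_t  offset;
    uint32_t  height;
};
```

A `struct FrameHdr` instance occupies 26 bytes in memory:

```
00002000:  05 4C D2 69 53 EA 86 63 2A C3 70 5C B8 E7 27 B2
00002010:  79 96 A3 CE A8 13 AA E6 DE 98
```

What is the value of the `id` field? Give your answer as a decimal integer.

`id` follows `duration_ms` (8 bytes), so it starts at byte offset 8 and occupies 2 bytes.
Bytes at offsets 8..9: 2A C3.
Little-endian: lowest address holds the least-significant byte.
Reassemble most-significant byte first: C3 2A → 0xC32A.
0xC32A = 49962.

49962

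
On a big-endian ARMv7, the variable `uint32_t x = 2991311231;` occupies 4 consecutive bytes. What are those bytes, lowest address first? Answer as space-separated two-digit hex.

B2 4B C9 7F

2991311231 in hexadecimal, padded to 32 bits, is 0xB24BC97F.
Split into bytes (most-significant first): B2 4B C9 7F.
Big-endian stores the most-significant byte at the lowest address.
So the memory order matches the most-significant-first order: B2 4B C9 7F.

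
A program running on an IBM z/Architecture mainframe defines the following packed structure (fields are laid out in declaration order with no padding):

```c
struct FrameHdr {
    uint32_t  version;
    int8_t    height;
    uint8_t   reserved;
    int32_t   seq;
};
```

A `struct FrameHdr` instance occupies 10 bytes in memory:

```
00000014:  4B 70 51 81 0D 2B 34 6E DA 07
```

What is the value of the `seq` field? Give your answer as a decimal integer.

879680007

`seq` follows `version` (4 B), `height` (1 B), `reserved` (1 B), so it starts at offset 4 + 1 + 1 = 6 and occupies 4 bytes.
Bytes at offsets 6..9: 34 6E DA 07.
Big-endian stores the most-significant byte at the lowest address.
The bytes are already most-significant first: 0x346EDA07.
0x346EDA07 = 879680007.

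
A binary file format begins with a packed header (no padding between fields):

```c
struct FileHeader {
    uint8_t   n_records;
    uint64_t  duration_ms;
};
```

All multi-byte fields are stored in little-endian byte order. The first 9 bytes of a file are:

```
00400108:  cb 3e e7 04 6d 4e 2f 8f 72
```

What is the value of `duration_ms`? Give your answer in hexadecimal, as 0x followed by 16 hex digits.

`duration_ms` follows `n_records` (1 byte), so it starts at byte offset 1 and occupies 8 bytes.
Bytes at offsets 1..8: 3E E7 04 6D 4E 2F 8F 72.
Little-endian stores the least-significant byte at the lowest address.
Reassemble most-significant byte first: 72 8F 2F 4E 6D 04 E7 3E → 0x728F2F4E6D04E73E.

0x728F2F4E6D04E73E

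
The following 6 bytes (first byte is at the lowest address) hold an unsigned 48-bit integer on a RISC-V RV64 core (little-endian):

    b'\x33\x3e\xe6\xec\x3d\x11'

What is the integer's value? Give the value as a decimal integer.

Little-endian stores the least-significant byte at the lowest address.
Reassemble most-significant byte first: 11 3D EC E6 3E 33 → 0x113DECE63E33.
0x113DECE63E33 = 18957665189427.

18957665189427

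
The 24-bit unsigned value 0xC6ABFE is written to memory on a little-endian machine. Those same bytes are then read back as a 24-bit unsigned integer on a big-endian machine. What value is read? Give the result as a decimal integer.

Stored little-endian, the bytes at ascending addresses are FE AB C6.
Read back as big-endian, the last byte is least significant, giving 0xFEABC6.
0xFEABC6 = 16690118.

16690118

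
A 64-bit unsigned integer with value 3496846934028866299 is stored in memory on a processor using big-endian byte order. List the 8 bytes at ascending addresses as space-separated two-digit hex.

3496846934028866299 in hexadecimal, padded to 64 bits, is 0x30874BC268B452FB.
Split into bytes (most-significant first): 30 87 4B C2 68 B4 52 FB.
In big-endian order the high byte comes first in memory.
So the memory order matches the most-significant-first order: 30 87 4B C2 68 B4 52 FB.

30 87 4B C2 68 B4 52 FB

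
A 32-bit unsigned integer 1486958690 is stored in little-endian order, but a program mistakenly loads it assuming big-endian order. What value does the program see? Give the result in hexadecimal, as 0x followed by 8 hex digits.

0x6230A158

1486958690 in 32-bit hexadecimal is 0x58A13062.
Stored little-endian, the bytes at ascending addresses are 62 30 A1 58.
Read back as big-endian, the last byte is least significant, giving 0x6230A158.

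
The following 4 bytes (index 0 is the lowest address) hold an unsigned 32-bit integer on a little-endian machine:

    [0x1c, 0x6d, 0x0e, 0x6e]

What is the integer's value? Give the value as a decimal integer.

1846439196

In little-endian order the low byte comes first in memory.
Reassemble most-significant byte first: 6E 0E 6D 1C → 0x6E0E6D1C.
0x6E0E6D1C = 1846439196.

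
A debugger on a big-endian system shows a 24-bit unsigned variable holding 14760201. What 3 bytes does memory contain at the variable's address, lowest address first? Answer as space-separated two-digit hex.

E1 39 09

14760201 in hexadecimal, padded to 24 bits, is 0xE13909.
Split into bytes (most-significant first): E1 39 09.
In big-endian order the high byte comes first in memory.
So the memory order matches the most-significant-first order: E1 39 09.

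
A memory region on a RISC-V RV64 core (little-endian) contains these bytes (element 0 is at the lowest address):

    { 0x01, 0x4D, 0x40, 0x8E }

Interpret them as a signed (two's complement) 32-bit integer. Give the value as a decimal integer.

-1908388607

Little-endian stores the least-significant byte at the lowest address.
Reassemble most-significant byte first: 8E 40 4D 01 → 0x8E404D01.
Top bit is set, so as a signed 32-bit value this is 0x8E404D01 − 2^32 = -1908388607.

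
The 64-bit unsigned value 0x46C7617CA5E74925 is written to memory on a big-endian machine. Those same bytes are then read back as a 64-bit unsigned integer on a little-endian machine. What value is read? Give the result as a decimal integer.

2686933350645614406

Stored big-endian, the bytes at ascending addresses are 46 C7 61 7C A5 E7 49 25.
Read back as little-endian, the first byte is least significant, giving 0x2549E7A57C61C746.
0x2549E7A57C61C746 = 2686933350645614406.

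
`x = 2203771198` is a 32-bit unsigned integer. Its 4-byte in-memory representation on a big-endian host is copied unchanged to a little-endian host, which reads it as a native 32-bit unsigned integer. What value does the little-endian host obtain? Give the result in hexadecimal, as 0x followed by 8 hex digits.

2203771198 in 32-bit hexadecimal is 0x835AE13E.
Stored big-endian, the bytes at ascending addresses are 83 5A E1 3E.
Read back as little-endian, the first byte is least significant, giving 0x3EE15A83.

0x3EE15A83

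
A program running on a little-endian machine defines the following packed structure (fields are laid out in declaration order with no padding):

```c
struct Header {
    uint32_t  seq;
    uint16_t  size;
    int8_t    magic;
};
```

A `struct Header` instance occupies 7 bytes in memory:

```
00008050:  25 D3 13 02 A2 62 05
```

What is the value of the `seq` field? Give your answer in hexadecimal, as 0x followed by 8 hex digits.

0x0213D325

`seq` is the first field, at byte offset 0, occupying 4 bytes.
Bytes at offsets 0..3: 25 D3 13 02.
In little-endian order the low byte comes first in memory.
Reassemble most-significant byte first: 02 13 D3 25 → 0x0213D325.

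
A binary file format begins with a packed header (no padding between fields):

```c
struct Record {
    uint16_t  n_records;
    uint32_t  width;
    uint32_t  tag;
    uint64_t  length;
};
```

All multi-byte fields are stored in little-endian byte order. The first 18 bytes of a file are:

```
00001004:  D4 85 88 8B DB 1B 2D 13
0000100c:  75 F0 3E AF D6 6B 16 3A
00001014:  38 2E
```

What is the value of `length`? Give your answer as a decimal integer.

3330475792413404990

`length` follows `n_records` (2 B), `width` (4 B), `tag` (4 B), so it starts at offset 2 + 4 + 4 = 10 and occupies 8 bytes.
Bytes at offsets 10..17: 3E AF D6 6B 16 3A 38 2E.
Little-endian stores the least-significant byte at the lowest address.
Reassemble most-significant byte first: 2E 38 3A 16 6B D6 AF 3E → 0x2E383A166BD6AF3E.
0x2E383A166BD6AF3E = 3330475792413404990.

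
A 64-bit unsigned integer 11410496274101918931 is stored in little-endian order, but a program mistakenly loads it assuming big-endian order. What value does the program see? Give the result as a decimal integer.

11410496274101918931 in 64-bit hexadecimal is 0x9E5A39E7E8C35CD3.
Stored little-endian, the bytes at ascending addresses are D3 5C C3 E8 E7 39 5A 9E.
Read back as big-endian, the last byte is least significant, giving 0xD35CC3E8E7395A9E.
0xD35CC3E8E7395A9E = 15230263444939299486.

15230263444939299486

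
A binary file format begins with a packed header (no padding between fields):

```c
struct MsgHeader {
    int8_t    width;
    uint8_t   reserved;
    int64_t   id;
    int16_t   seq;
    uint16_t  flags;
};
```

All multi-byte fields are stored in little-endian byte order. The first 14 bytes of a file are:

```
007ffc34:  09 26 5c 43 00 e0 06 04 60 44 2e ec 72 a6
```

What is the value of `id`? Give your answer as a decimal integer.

4926942419917751132

`id` follows `width` (1 B), `reserved` (1 B), so it starts at offset 1 + 1 = 2 and occupies 8 bytes.
Bytes at offsets 2..9: 5C 43 00 E0 06 04 60 44.
In little-endian order the low byte comes first in memory.
Reassemble most-significant byte first: 44 60 04 06 E0 00 43 5C → 0x44600406E000435C.
0x44600406E000435C = 4926942419917751132.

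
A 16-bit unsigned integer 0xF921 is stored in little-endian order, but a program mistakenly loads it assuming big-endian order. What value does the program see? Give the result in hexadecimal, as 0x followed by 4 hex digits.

0x21F9

Stored little-endian, the bytes at ascending addresses are 21 F9.
Read back as big-endian, the last byte is least significant, giving 0x21F9.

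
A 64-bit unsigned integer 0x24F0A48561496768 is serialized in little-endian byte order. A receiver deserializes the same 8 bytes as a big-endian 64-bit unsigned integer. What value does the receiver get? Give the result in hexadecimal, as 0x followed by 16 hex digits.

Stored little-endian, the bytes at ascending addresses are 68 67 49 61 85 A4 F0 24.
Read back as big-endian, the last byte is least significant, giving 0x6867496185A4F024.

0x6867496185A4F024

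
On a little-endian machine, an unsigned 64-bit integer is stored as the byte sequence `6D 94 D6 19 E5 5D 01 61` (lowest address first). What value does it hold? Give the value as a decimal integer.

In little-endian order the low byte comes first in memory.
Reassemble most-significant byte first: 61 01 5D E5 19 D6 94 6D → 0x61015DE519D6946D.
0x61015DE519D6946D = 6989971335218107501.

6989971335218107501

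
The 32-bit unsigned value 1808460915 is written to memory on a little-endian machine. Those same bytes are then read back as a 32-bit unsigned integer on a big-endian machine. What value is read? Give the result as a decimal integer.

1944898155

1808460915 in 32-bit hexadecimal is 0x6BCAEC73.
Stored little-endian, the bytes at ascending addresses are 73 EC CA 6B.
Read back as big-endian, the last byte is least significant, giving 0x73ECCA6B.
0x73ECCA6B = 1944898155.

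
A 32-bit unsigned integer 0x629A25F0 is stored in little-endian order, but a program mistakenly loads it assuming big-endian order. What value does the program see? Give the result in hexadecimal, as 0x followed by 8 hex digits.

0xF0259A62

Stored little-endian, the bytes at ascending addresses are F0 25 9A 62.
Read back as big-endian, the last byte is least significant, giving 0xF0259A62.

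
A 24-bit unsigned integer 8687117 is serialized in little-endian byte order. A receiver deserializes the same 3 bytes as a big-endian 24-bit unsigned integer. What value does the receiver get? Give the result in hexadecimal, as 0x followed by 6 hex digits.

8687117 in 24-bit hexadecimal is 0x848E0D.
Stored little-endian, the bytes at ascending addresses are 0D 8E 84.
Read back as big-endian, the last byte is least significant, giving 0x0D8E84.

0x0D8E84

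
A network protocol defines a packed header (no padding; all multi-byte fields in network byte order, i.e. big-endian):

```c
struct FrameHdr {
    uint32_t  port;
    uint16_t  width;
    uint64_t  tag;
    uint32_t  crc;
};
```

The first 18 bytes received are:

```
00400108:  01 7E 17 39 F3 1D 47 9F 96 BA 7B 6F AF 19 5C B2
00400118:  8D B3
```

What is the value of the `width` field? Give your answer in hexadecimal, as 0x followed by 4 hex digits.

0xF31D

`width` follows `port` (4 bytes), so it starts at byte offset 4 and occupies 2 bytes.
Bytes at offsets 4..5: F3 1D.
Big-endian: lowest address holds the most-significant byte.
The bytes are already most-significant first: 0xF31D.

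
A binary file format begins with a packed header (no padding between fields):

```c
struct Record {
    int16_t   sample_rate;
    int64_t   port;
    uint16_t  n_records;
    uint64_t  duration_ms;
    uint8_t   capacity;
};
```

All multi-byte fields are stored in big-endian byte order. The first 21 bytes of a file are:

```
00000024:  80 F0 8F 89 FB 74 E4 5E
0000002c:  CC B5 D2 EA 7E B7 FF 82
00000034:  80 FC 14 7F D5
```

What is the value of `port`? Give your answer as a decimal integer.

`port` follows `sample_rate` (2 bytes), so it starts at byte offset 2 and occupies 8 bytes.
Bytes at offsets 2..9: 8F 89 FB 74 E4 5E CC B5.
Big-endian: lowest address holds the most-significant byte.
The bytes are already most-significant first: 0x8F89FB74E45ECCB5.
Top bit is set, so as a signed 64-bit value this is 0x8F89FB74E45ECCB5 − 2^64 = -8103669575010300747.

-8103669575010300747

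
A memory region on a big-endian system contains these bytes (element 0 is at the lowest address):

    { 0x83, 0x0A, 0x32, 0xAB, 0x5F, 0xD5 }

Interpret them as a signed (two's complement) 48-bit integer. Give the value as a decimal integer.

In big-endian order the high byte comes first in memory.
The bytes are already most-significant first: 0x830A32AB5FD5.
Top bit is set, so as a signed 48-bit value this is 0x830A32AB5FD5 − 2^48 = -137395153707051.

-137395153707051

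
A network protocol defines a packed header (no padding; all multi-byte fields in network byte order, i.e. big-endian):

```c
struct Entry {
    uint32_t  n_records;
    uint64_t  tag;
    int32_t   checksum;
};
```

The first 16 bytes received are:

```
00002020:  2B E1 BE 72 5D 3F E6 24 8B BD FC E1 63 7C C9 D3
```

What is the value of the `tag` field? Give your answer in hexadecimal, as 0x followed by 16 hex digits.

0x5D3FE6248BBDFCE1

`tag` follows `n_records` (4 bytes), so it starts at byte offset 4 and occupies 8 bytes.
Bytes at offsets 4..11: 5D 3F E6 24 8B BD FC E1.
Big-endian: lowest address holds the most-significant byte.
The bytes are already most-significant first: 0x5D3FE6248BBDFCE1.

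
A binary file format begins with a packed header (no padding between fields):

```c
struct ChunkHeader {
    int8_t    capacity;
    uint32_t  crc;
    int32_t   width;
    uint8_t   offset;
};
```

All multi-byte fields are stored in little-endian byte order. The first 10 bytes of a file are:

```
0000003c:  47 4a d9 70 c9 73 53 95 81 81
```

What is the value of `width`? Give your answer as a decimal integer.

-2120920205

`width` follows `capacity` (1 B), `crc` (4 B), so it starts at offset 1 + 4 = 5 and occupies 4 bytes.
Bytes at offsets 5..8: 73 53 95 81.
Little-endian: lowest address holds the least-significant byte.
Reassemble most-significant byte first: 81 95 53 73 → 0x81955373.
Top bit is set, so as a signed 32-bit value this is 0x81955373 − 2^32 = -2120920205.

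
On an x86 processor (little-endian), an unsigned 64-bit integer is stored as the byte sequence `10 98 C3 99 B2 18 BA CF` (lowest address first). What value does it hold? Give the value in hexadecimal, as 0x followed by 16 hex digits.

Little-endian stores the least-significant byte at the lowest address.
Reassemble most-significant byte first: CF BA 18 B2 99 C3 98 10 → 0xCFBA18B299C39810.

0xCFBA18B299C39810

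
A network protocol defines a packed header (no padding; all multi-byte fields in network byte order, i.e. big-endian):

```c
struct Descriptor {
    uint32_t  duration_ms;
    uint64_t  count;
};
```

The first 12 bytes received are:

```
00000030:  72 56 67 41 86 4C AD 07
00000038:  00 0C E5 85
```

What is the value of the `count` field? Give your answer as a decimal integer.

`count` follows `duration_ms` (4 bytes), so it starts at byte offset 4 and occupies 8 bytes.
Bytes at offsets 4..11: 86 4C AD 07 00 0C E5 85.
Big-endian stores the most-significant byte at the lowest address.
The bytes are already most-significant first: 0x864CAD07000CE585.
0x864CAD07000CE585 = 9677299944889574789.

9677299944889574789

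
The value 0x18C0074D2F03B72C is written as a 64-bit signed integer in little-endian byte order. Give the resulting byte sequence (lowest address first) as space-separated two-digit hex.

Split into bytes (most-significant first): 18 C0 07 4D 2F 03 B7 2C.
In little-endian order the low byte comes first in memory.
So at ascending addresses the bytes are 2C B7 03 2F 4D 07 C0 18.

2C B7 03 2F 4D 07 C0 18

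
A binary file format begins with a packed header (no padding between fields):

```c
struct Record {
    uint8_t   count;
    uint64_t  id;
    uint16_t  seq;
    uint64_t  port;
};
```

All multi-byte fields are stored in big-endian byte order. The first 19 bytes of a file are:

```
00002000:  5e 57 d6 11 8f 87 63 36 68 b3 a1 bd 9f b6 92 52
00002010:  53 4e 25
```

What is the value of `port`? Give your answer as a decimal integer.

13663840534028045861

`port` follows `count` (1 B), `id` (8 B), `seq` (2 B), so it starts at offset 1 + 8 + 2 = 11 and occupies 8 bytes.
Bytes at offsets 11..18: BD 9F B6 92 52 53 4E 25.
Big-endian: lowest address holds the most-significant byte.
The bytes are already most-significant first: 0xBD9FB69252534E25.
0xBD9FB69252534E25 = 13663840534028045861.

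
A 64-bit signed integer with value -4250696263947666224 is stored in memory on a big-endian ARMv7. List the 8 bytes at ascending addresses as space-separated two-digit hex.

Two's complement of -4250696263947666224 in 64 bits: 4250696263947666224 = 0x3AFD81BB1CAE4330; invert → 0xC5027E44E351BCCF; add 1 → 0xC5027E44E351BCD0.
Split into bytes (most-significant first): C5 02 7E 44 E3 51 BC D0.
Big-endian stores the most-significant byte at the lowest address.
So the memory order matches the most-significant-first order: C5 02 7E 44 E3 51 BC D0.

C5 02 7E 44 E3 51 BC D0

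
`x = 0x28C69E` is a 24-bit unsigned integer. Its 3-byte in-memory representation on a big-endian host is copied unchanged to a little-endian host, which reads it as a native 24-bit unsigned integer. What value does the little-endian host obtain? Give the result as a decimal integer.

10405416

Stored big-endian, the bytes at ascending addresses are 28 C6 9E.
Read back as little-endian, the first byte is least significant, giving 0x9EC628.
0x9EC628 = 10405416.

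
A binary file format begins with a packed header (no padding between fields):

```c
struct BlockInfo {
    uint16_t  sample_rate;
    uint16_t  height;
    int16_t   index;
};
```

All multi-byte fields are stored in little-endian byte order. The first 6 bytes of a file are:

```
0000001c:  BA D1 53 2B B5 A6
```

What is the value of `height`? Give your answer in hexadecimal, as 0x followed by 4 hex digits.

`height` follows `sample_rate` (2 bytes), so it starts at byte offset 2 and occupies 2 bytes.
Bytes at offsets 2..3: 53 2B.
Little-endian: lowest address holds the least-significant byte.
Reassemble most-significant byte first: 2B 53 → 0x2B53.

0x2B53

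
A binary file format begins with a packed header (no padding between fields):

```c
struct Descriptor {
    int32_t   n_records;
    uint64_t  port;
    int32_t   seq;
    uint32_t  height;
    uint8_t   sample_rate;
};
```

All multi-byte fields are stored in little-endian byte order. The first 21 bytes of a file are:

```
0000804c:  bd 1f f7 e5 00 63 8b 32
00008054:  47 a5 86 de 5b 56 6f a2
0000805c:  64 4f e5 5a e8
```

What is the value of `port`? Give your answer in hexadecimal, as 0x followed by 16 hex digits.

0xDE86A547328B6300

`port` follows `n_records` (4 bytes), so it starts at byte offset 4 and occupies 8 bytes.
Bytes at offsets 4..11: 00 63 8B 32 47 A5 86 DE.
Little-endian stores the least-significant byte at the lowest address.
Reassemble most-significant byte first: DE 86 A5 47 32 8B 63 00 → 0xDE86A547328B6300.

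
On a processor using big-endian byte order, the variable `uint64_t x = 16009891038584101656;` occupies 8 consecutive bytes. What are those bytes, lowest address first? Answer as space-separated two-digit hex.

16009891038584101656 in hexadecimal, padded to 64 bits, is 0xDE2E8F135783DB18.
Split into bytes (most-significant first): DE 2E 8F 13 57 83 DB 18.
In big-endian order the high byte comes first in memory.
So the memory order matches the most-significant-first order: DE 2E 8F 13 57 83 DB 18.

DE 2E 8F 13 57 83 DB 18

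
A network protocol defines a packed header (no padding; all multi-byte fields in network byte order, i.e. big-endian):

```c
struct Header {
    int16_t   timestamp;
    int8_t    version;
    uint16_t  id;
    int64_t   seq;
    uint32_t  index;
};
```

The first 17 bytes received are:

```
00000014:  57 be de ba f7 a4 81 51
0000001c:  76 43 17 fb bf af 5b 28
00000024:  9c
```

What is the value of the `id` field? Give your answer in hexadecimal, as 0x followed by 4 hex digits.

0xBAF7

`id` follows `timestamp` (2 B), `version` (1 B), so it starts at offset 2 + 1 = 3 and occupies 2 bytes.
Bytes at offsets 3..4: BA F7.
Big-endian: lowest address holds the most-significant byte.
The bytes are already most-significant first: 0xBAF7.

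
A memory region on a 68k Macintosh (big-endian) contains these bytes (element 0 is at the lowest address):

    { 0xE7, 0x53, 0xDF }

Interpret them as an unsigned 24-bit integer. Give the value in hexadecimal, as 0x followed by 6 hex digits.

0xE753DF

Big-endian: lowest address holds the most-significant byte.
The bytes are already most-significant first: 0xE753DF.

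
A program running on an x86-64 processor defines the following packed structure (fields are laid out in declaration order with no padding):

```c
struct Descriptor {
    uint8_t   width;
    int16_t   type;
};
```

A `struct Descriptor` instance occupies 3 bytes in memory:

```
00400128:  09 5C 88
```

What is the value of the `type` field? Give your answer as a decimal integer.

`type` follows `width` (1 byte), so it starts at byte offset 1 and occupies 2 bytes.
Bytes at offsets 1..2: 5C 88.
In little-endian order the low byte comes first in memory.
Reassemble most-significant byte first: 88 5C → 0x885C.
Top bit is set, so as a signed 16-bit value this is 0x885C − 2^16 = -30628.

-30628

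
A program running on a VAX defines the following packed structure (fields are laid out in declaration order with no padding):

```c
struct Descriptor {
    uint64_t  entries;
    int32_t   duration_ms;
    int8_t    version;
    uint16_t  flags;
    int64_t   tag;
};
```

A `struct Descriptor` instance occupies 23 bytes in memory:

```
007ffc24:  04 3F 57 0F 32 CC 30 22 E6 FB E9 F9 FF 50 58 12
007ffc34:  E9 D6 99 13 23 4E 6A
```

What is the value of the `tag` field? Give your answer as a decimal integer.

7660098583296141586

`tag` follows `entries` (8 B), `duration_ms` (4 B), `version` (1 B), `flags` (2 B), so it starts at offset 8 + 4 + 1 + 2 = 15 and occupies 8 bytes.
Bytes at offsets 15..22: 12 E9 D6 99 13 23 4E 6A.
Little-endian: lowest address holds the least-significant byte.
Reassemble most-significant byte first: 6A 4E 23 13 99 D6 E9 12 → 0x6A4E231399D6E912.
0x6A4E231399D6E912 = 7660098583296141586.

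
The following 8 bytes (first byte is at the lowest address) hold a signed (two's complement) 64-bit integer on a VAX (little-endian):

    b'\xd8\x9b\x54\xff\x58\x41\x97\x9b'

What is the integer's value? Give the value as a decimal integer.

-7235242425850749992

Little-endian: lowest address holds the least-significant byte.
Reassemble most-significant byte first: 9B 97 41 58 FF 54 9B D8 → 0x9B974158FF549BD8.
Top bit is set, so as a signed 64-bit value this is 0x9B974158FF549BD8 − 2^64 = -7235242425850749992.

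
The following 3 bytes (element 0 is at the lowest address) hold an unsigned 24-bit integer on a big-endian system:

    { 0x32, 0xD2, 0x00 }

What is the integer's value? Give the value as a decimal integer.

Big-endian: lowest address holds the most-significant byte.
The bytes are already most-significant first: 0x32D200.
0x32D200 = 3330560.

3330560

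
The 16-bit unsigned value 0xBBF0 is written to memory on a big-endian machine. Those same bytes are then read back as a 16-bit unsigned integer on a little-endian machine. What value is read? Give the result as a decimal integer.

61627

Stored big-endian, the bytes at ascending addresses are BB F0.
Read back as little-endian, the first byte is least significant, giving 0xF0BB.
0xF0BB = 61627.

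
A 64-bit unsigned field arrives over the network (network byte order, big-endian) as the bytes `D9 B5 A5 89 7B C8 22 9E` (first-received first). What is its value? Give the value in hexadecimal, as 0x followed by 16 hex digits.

0xD9B5A5897BC8229E

Big-endian: lowest address holds the most-significant byte.
The bytes are already most-significant first: 0xD9B5A5897BC8229E.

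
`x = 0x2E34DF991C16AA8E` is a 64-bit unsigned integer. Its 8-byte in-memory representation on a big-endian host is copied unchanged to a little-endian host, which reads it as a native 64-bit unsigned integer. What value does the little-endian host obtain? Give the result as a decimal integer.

10280053411523015726

Stored big-endian, the bytes at ascending addresses are 2E 34 DF 99 1C 16 AA 8E.
Read back as little-endian, the first byte is least significant, giving 0x8EAA161C99DF342E.
0x8EAA161C99DF342E = 10280053411523015726.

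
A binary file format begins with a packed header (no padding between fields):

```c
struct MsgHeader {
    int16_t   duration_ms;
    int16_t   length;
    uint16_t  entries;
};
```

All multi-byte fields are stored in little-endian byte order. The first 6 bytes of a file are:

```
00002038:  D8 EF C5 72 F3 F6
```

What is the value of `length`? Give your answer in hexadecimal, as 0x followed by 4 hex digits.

`length` follows `duration_ms` (2 bytes), so it starts at byte offset 2 and occupies 2 bytes.
Bytes at offsets 2..3: C5 72.
Little-endian: lowest address holds the least-significant byte.
Reassemble most-significant byte first: 72 C5 → 0x72C5.

0x72C5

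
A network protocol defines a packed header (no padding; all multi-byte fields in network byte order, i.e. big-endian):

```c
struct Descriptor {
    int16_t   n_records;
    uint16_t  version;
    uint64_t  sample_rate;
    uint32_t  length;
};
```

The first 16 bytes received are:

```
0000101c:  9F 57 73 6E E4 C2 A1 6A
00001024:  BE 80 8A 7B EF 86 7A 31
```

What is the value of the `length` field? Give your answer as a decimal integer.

`length` follows `n_records` (2 B), `version` (2 B), `sample_rate` (8 B), so it starts at offset 2 + 2 + 8 = 12 and occupies 4 bytes.
Bytes at offsets 12..15: EF 86 7A 31.
Big-endian: lowest address holds the most-significant byte.
The bytes are already most-significant first: 0xEF867A31.
0xEF867A31 = 4018567729.

4018567729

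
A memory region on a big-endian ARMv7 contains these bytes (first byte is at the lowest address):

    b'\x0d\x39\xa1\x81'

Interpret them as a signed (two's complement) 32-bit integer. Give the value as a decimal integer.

221880705

In big-endian order the high byte comes first in memory.
The bytes are already most-significant first: 0x0D39A181.
0x0D39A181 = 221880705.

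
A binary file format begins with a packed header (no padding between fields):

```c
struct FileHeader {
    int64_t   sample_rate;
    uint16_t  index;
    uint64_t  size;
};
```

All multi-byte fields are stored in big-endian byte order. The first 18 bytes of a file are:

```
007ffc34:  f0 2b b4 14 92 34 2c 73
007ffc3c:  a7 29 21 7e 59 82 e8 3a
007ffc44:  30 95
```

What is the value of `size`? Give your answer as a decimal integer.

2413464869093912725

`size` follows `sample_rate` (8 B), `index` (2 B), so it starts at offset 8 + 2 = 10 and occupies 8 bytes.
Bytes at offsets 10..17: 21 7E 59 82 E8 3A 30 95.
Big-endian: lowest address holds the most-significant byte.
The bytes are already most-significant first: 0x217E5982E83A3095.
0x217E5982E83A3095 = 2413464869093912725.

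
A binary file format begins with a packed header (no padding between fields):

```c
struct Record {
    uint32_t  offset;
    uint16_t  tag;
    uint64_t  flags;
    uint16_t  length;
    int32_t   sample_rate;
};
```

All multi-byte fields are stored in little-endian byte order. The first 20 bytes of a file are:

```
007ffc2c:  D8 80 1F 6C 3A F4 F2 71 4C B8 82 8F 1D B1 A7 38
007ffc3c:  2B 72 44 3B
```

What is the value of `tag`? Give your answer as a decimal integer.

62522

`tag` follows `offset` (4 bytes), so it starts at byte offset 4 and occupies 2 bytes.
Bytes at offsets 4..5: 3A F4.
In little-endian order the low byte comes first in memory.
Reassemble most-significant byte first: F4 3A → 0xF43A.
0xF43A = 62522.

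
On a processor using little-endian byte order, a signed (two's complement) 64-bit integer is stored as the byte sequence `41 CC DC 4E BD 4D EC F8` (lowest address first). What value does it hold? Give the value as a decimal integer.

-509947182332457919

Little-endian: lowest address holds the least-significant byte.
Reassemble most-significant byte first: F8 EC 4D BD 4E DC CC 41 → 0xF8EC4DBD4EDCCC41.
Top bit is set, so as a signed 64-bit value this is 0xF8EC4DBD4EDCCC41 − 2^64 = -509947182332457919.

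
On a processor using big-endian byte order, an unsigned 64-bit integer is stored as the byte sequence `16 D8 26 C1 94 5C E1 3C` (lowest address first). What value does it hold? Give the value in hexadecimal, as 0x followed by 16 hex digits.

0x16D826C1945CE13C

Big-endian stores the most-significant byte at the lowest address.
The bytes are already most-significant first: 0x16D826C1945CE13C.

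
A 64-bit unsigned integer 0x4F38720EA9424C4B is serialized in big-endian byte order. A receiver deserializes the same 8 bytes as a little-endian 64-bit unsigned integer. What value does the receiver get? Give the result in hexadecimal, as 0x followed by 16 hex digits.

Stored big-endian, the bytes at ascending addresses are 4F 38 72 0E A9 42 4C 4B.
Read back as little-endian, the first byte is least significant, giving 0x4B4C42A90E72384F.

0x4B4C42A90E72384F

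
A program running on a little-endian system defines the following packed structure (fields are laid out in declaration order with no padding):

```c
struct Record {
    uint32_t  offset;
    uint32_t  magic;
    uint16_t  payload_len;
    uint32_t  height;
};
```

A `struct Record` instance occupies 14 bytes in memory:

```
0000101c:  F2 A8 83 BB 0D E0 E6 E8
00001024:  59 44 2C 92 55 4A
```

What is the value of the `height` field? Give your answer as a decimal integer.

`height` follows `offset` (4 B), `magic` (4 B), `payload_len` (2 B), so it starts at offset 4 + 4 + 2 = 10 and occupies 4 bytes.
Bytes at offsets 10..13: 2C 92 55 4A.
Little-endian stores the least-significant byte at the lowest address.
Reassemble most-significant byte first: 4A 55 92 2C → 0x4A55922C.
0x4A55922C = 1247121964.

1247121964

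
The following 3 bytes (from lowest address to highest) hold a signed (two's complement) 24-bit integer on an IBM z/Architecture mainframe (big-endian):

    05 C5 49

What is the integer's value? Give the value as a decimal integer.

Big-endian: lowest address holds the most-significant byte.
The bytes are already most-significant first: 0x05C549.
0x05C549 = 378185.

378185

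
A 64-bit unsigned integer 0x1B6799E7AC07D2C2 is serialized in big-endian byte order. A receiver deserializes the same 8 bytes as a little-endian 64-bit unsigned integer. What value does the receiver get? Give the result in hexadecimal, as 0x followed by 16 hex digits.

0xC2D207ACE799671B

Stored big-endian, the bytes at ascending addresses are 1B 67 99 E7 AC 07 D2 C2.
Read back as little-endian, the first byte is least significant, giving 0xC2D207ACE799671B.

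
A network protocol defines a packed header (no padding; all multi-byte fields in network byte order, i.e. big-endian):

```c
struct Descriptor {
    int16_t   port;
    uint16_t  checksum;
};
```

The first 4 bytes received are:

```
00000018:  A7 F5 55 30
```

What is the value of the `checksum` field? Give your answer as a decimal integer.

21808

`checksum` follows `port` (2 bytes), so it starts at byte offset 2 and occupies 2 bytes.
Bytes at offsets 2..3: 55 30.
In big-endian order the high byte comes first in memory.
The bytes are already most-significant first: 0x5530.
0x5530 = 21808.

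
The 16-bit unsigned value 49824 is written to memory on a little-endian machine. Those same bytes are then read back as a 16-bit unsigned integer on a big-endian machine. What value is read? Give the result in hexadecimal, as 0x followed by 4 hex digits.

0xA0C2

49824 in 16-bit hexadecimal is 0xC2A0.
Stored little-endian, the bytes at ascending addresses are A0 C2.
Read back as big-endian, the last byte is least significant, giving 0xA0C2.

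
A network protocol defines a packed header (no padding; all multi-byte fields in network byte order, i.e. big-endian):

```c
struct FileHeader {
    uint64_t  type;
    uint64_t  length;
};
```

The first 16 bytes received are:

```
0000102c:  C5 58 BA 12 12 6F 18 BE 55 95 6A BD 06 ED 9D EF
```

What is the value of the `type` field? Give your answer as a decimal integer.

14220320410203789502

`type` is the first field, at byte offset 0, occupying 8 bytes.
Bytes at offsets 0..7: C5 58 BA 12 12 6F 18 BE.
Big-endian stores the most-significant byte at the lowest address.
The bytes are already most-significant first: 0xC558BA12126F18BE.
0xC558BA12126F18BE = 14220320410203789502.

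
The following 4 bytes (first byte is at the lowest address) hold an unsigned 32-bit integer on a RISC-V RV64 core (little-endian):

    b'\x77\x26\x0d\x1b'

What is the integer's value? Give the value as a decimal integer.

453846647

Little-endian: lowest address holds the least-significant byte.
Reassemble most-significant byte first: 1B 0D 26 77 → 0x1B0D2677.
0x1B0D2677 = 453846647.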